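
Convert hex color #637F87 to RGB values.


Hex: #637F87
R = 63₁₆ = 99
G = 7F₁₆ = 127
B = 87₁₆ = 135
= RGB(99, 127, 135)


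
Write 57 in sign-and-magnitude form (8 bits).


Sign bit: 0 (positive)
Magnitude: 57 = 0111001
= 00111001


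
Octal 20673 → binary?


Each octal digit → 3 binary bits:
  2 = 010
  0 = 000
  6 = 110
  7 = 111
  3 = 011
Concatenate: 010 000 110 111 011
= 010000110111011


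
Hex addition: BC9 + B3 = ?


Align and add column by column (LSB to MSB, each column mod 16 with carry):
  0BC9
+ 00B3
  ----
  col 0: 9(9) + 3(3) + 0 (carry in) = 12 → C(12), carry out 0
  col 1: C(12) + B(11) + 0 (carry in) = 23 → 7(7), carry out 1
  col 2: B(11) + 0(0) + 1 (carry in) = 12 → C(12), carry out 0
  col 3: 0(0) + 0(0) + 0 (carry in) = 0 → 0(0), carry out 0
Reading digits MSB→LSB: 0C7C
Strip leading zeros: C7C
= 0xC7C


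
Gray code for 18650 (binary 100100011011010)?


Binary: 100100011011010
Gray code: G = B XOR (B >> 1)
B >> 1 = 010010001101101
100100011011010 XOR 010010001101101:
  1 XOR 0 = 1
  0 XOR 1 = 1
  0 XOR 0 = 0
  1 XOR 0 = 1
  0 XOR 1 = 1
  0 XOR 0 = 0
  0 XOR 0 = 0
  1 XOR 0 = 1
  1 XOR 1 = 0
  0 XOR 1 = 1
  1 XOR 0 = 1
  1 XOR 1 = 0
  0 XOR 1 = 1
  1 XOR 0 = 1
  0 XOR 1 = 1
= 110110010110111


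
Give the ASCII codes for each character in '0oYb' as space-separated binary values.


String: '0oYb'  (4 characters)
Per-character ASCII lookup:
  '0': digits start at 48: '0' = 48 + 0 = 48 → 110000
  'o': lowercase starts at 97: 'o' = 97 + 14 = 111 → 1101111
  'Y': uppercase starts at 65: 'Y' = 65 + 24 = 89 → 1011001
  'b': lowercase starts at 97: 'b' = 97 + 1 = 98 → 1100010
= 110000 1101111 1011001 1100010


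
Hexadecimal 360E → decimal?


Positional values:
Position 0: E × 16^0 = 14 × 1 = 14
Position 1: 0 × 16^1 = 0 × 16 = 0
Position 2: 6 × 16^2 = 6 × 256 = 1536
Position 3: 3 × 16^3 = 3 × 4096 = 12288
Sum = 14 + 0 + 1536 + 12288
= 13838


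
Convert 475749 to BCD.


Each digit → 4-bit binary:
  4 → 0100
  7 → 0111
  5 → 0101
  7 → 0111
  4 → 0100
  9 → 1001
= 0100 0111 0101 0111 0100 1001


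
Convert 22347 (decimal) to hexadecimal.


Divide by 16 repeatedly:
22347 ÷ 16 = 1396 remainder 11 (B)
1396 ÷ 16 = 87 remainder 4 (4)
87 ÷ 16 = 5 remainder 7 (7)
5 ÷ 16 = 0 remainder 5 (5)
Reading remainders bottom-up:
= 0x574B


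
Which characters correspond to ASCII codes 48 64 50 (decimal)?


Codes (decimal): 48 64 50
Per-code ASCII lookup:
  48  (range 48-57: digits, 48 - 48 = 0) → '0'
  64  (special character) → '@'
  50  (range 48-57: digits, 50 - 48 = 2) → '2'
= '0@2'


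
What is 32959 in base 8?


Divide by 8 repeatedly:
32959 ÷ 8 = 4119 remainder 7
4119 ÷ 8 = 514 remainder 7
514 ÷ 8 = 64 remainder 2
64 ÷ 8 = 8 remainder 0
8 ÷ 8 = 1 remainder 0
1 ÷ 8 = 0 remainder 1
Reading remainders bottom-up:
= 0o100277


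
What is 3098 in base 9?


Divide by 9 repeatedly:
3098 ÷ 9 = 344 remainder 2
344 ÷ 9 = 38 remainder 2
38 ÷ 9 = 4 remainder 2
4 ÷ 9 = 0 remainder 4
Reading remainders bottom-up:
= 4222


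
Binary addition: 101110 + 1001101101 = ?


Align and add column by column (LSB to MSB, carry propagating):
  00000101110
+ 01001101101
  -----------
  col 0: 0 + 1 + 0 (carry in) = 1 → bit 1, carry out 0
  col 1: 1 + 0 + 0 (carry in) = 1 → bit 1, carry out 0
  col 2: 1 + 1 + 0 (carry in) = 2 → bit 0, carry out 1
  col 3: 1 + 1 + 1 (carry in) = 3 → bit 1, carry out 1
  col 4: 0 + 0 + 1 (carry in) = 1 → bit 1, carry out 0
  col 5: 1 + 1 + 0 (carry in) = 2 → bit 0, carry out 1
  col 6: 0 + 1 + 1 (carry in) = 2 → bit 0, carry out 1
  col 7: 0 + 0 + 1 (carry in) = 1 → bit 1, carry out 0
  col 8: 0 + 0 + 0 (carry in) = 0 → bit 0, carry out 0
  col 9: 0 + 1 + 0 (carry in) = 1 → bit 1, carry out 0
  col 10: 0 + 0 + 0 (carry in) = 0 → bit 0, carry out 0
Reading bits MSB→LSB: 01010011011
Strip leading zeros: 1010011011
= 1010011011


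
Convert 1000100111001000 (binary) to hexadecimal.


Group into 4-bit nibbles: 1000100111001000
  1000 = 8
  1001 = 9
  1100 = C
  1000 = 8
= 0x89C8


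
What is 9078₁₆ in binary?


Each hex digit → 4 binary bits:
  9 = 1001
  0 = 0000
  7 = 0111
  8 = 1000
Concatenate: 1001 0000 0111 1000
= 1001000001111000


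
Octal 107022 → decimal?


Positional values:
Position 0: 2 × 8^0 = 2
Position 1: 2 × 8^1 = 16
Position 2: 0 × 8^2 = 0
Position 3: 7 × 8^3 = 3584
Position 4: 0 × 8^4 = 0
Position 5: 1 × 8^5 = 32768
Sum = 2 + 16 + 0 + 3584 + 0 + 32768
= 36370


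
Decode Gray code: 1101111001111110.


Gray code: 1101111001111110
MSB stays the same: 1
Each subsequent bit = prev_binary XOR current_gray:
  B[1] = 1 XOR 1 = 0
  B[2] = 0 XOR 0 = 0
  B[3] = 0 XOR 1 = 1
  B[4] = 1 XOR 1 = 0
  B[5] = 0 XOR 1 = 1
  B[6] = 1 XOR 1 = 0
  B[7] = 0 XOR 0 = 0
  B[8] = 0 XOR 0 = 0
  B[9] = 0 XOR 1 = 1
  B[10] = 1 XOR 1 = 0
  B[11] = 0 XOR 1 = 1
  B[12] = 1 XOR 1 = 0
  B[13] = 0 XOR 1 = 1
  B[14] = 1 XOR 1 = 0
  B[15] = 0 XOR 0 = 0
= 1001010001010100 (37972 decimal)


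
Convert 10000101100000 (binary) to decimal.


Positional values:
Bit 5: 1 × 2^5 = 32
Bit 6: 1 × 2^6 = 64
Bit 8: 1 × 2^8 = 256
Bit 13: 1 × 2^13 = 8192
Sum = 32 + 64 + 256 + 8192
= 8544


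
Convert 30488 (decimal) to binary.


Divide by 2 repeatedly:
30488 ÷ 2 = 15244 remainder 0
15244 ÷ 2 = 7622 remainder 0
7622 ÷ 2 = 3811 remainder 0
3811 ÷ 2 = 1905 remainder 1
1905 ÷ 2 = 952 remainder 1
952 ÷ 2 = 476 remainder 0
476 ÷ 2 = 238 remainder 0
238 ÷ 2 = 119 remainder 0
119 ÷ 2 = 59 remainder 1
59 ÷ 2 = 29 remainder 1
29 ÷ 2 = 14 remainder 1
14 ÷ 2 = 7 remainder 0
7 ÷ 2 = 3 remainder 1
3 ÷ 2 = 1 remainder 1
1 ÷ 2 = 0 remainder 1
Reading remainders bottom-up:
= 111011100011000


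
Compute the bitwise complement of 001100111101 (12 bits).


Original: 001100111101
Invert all bits:
  bit 0: 0 → 1
  bit 1: 0 → 1
  bit 2: 1 → 0
  bit 3: 1 → 0
  bit 4: 0 → 1
  bit 5: 0 → 1
  bit 6: 1 → 0
  bit 7: 1 → 0
  bit 8: 1 → 0
  bit 9: 1 → 0
  bit 10: 0 → 1
  bit 11: 1 → 0
= 110011000010


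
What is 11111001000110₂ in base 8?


Group into 3-bit groups: 011111001000110
  011 = 3
  111 = 7
  001 = 1
  000 = 0
  110 = 6
= 0o37106


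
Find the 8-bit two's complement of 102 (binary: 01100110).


Original: 01100110
Step 1 - Invert all bits: 10011001
Step 2 - Add 1: 10011001 + 1
= 10011010 (represents -102)


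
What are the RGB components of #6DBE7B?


Hex: #6DBE7B
R = 6D₁₆ = 109
G = BE₁₆ = 190
B = 7B₁₆ = 123
= RGB(109, 190, 123)


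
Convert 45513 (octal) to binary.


Each octal digit → 3 binary bits:
  4 = 100
  5 = 101
  5 = 101
  1 = 001
  3 = 011
Concatenate: 100 101 101 001 011
= 100101101001011


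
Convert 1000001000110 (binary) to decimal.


Positional values:
Bit 1: 1 × 2^1 = 2
Bit 2: 1 × 2^2 = 4
Bit 6: 1 × 2^6 = 64
Bit 12: 1 × 2^12 = 4096
Sum = 2 + 4 + 64 + 4096
= 4166


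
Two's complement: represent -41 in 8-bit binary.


Original: 00101001
Step 1 - Invert all bits: 11010110
Step 2 - Add 1: 11010110 + 1
= 11010111 (represents -41)


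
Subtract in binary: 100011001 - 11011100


Align and subtract column by column (LSB to MSB, borrowing when needed):
  100011001
- 011011100
  ---------
  col 0: (1 - 0 borrow-in) - 0 → 1 - 0 = 1, borrow out 0
  col 1: (0 - 0 borrow-in) - 0 → 0 - 0 = 0, borrow out 0
  col 2: (0 - 0 borrow-in) - 1 → borrow from next column: (0+2) - 1 = 1, borrow out 1
  col 3: (1 - 1 borrow-in) - 1 → borrow from next column: (0+2) - 1 = 1, borrow out 1
  col 4: (1 - 1 borrow-in) - 1 → borrow from next column: (0+2) - 1 = 1, borrow out 1
  col 5: (0 - 1 borrow-in) - 0 → borrow from next column: (-1+2) - 0 = 1, borrow out 1
  col 6: (0 - 1 borrow-in) - 1 → borrow from next column: (-1+2) - 1 = 0, borrow out 1
  col 7: (0 - 1 borrow-in) - 1 → borrow from next column: (-1+2) - 1 = 0, borrow out 1
  col 8: (1 - 1 borrow-in) - 0 → 0 - 0 = 0, borrow out 0
Reading bits MSB→LSB: 000111101
Strip leading zeros: 111101
= 111101


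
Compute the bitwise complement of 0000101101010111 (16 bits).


Original: 0000101101010111
Invert all bits:
  bit 0: 0 → 1
  bit 1: 0 → 1
  bit 2: 0 → 1
  bit 3: 0 → 1
  bit 4: 1 → 0
  bit 5: 0 → 1
  bit 6: 1 → 0
  bit 7: 1 → 0
  bit 8: 0 → 1
  bit 9: 1 → 0
  bit 10: 0 → 1
  bit 11: 1 → 0
  bit 12: 0 → 1
  bit 13: 1 → 0
  bit 14: 1 → 0
  bit 15: 1 → 0
= 1111010010101000


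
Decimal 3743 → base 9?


Divide by 9 repeatedly:
3743 ÷ 9 = 415 remainder 8
415 ÷ 9 = 46 remainder 1
46 ÷ 9 = 5 remainder 1
5 ÷ 9 = 0 remainder 5
Reading remainders bottom-up:
= 5118


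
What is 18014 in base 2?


Divide by 2 repeatedly:
18014 ÷ 2 = 9007 remainder 0
9007 ÷ 2 = 4503 remainder 1
4503 ÷ 2 = 2251 remainder 1
2251 ÷ 2 = 1125 remainder 1
1125 ÷ 2 = 562 remainder 1
562 ÷ 2 = 281 remainder 0
281 ÷ 2 = 140 remainder 1
140 ÷ 2 = 70 remainder 0
70 ÷ 2 = 35 remainder 0
35 ÷ 2 = 17 remainder 1
17 ÷ 2 = 8 remainder 1
8 ÷ 2 = 4 remainder 0
4 ÷ 2 = 2 remainder 0
2 ÷ 2 = 1 remainder 0
1 ÷ 2 = 0 remainder 1
Reading remainders bottom-up:
= 100011001011110


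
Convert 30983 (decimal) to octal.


Divide by 8 repeatedly:
30983 ÷ 8 = 3872 remainder 7
3872 ÷ 8 = 484 remainder 0
484 ÷ 8 = 60 remainder 4
60 ÷ 8 = 7 remainder 4
7 ÷ 8 = 0 remainder 7
Reading remainders bottom-up:
= 0o74407


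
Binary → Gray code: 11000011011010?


Binary: 11000011011010
Gray code: G = B XOR (B >> 1)
B >> 1 = 01100001101101
11000011011010 XOR 01100001101101:
  1 XOR 0 = 1
  1 XOR 1 = 0
  0 XOR 1 = 1
  0 XOR 0 = 0
  0 XOR 0 = 0
  0 XOR 0 = 0
  1 XOR 0 = 1
  1 XOR 1 = 0
  0 XOR 1 = 1
  1 XOR 0 = 1
  1 XOR 1 = 0
  0 XOR 1 = 1
  1 XOR 0 = 1
  0 XOR 1 = 1
= 10100010110111


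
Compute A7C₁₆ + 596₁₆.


Align and add column by column (LSB to MSB, each column mod 16 with carry):
  0A7C
+ 0596
  ----
  col 0: C(12) + 6(6) + 0 (carry in) = 18 → 2(2), carry out 1
  col 1: 7(7) + 9(9) + 1 (carry in) = 17 → 1(1), carry out 1
  col 2: A(10) + 5(5) + 1 (carry in) = 16 → 0(0), carry out 1
  col 3: 0(0) + 0(0) + 1 (carry in) = 1 → 1(1), carry out 0
Reading digits MSB→LSB: 1012
Strip leading zeros: 1012
= 0x1012


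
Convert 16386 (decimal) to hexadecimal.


Divide by 16 repeatedly:
16386 ÷ 16 = 1024 remainder 2 (2)
1024 ÷ 16 = 64 remainder 0 (0)
64 ÷ 16 = 4 remainder 0 (0)
4 ÷ 16 = 0 remainder 4 (4)
Reading remainders bottom-up:
= 0x4002


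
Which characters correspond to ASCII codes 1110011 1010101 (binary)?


Codes (binary): 1110011 1010101
Per-code ASCII lookup:
  1110011 = 115  (range 97-122: lowercase, 115 - 97 = 18) → 's'
  1010101 = 85  (range 65-90: uppercase, 85 - 65 = 20) → 'U'
= 'sU'


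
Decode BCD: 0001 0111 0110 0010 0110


Each 4-bit group → digit:
  0001 → 1
  0111 → 7
  0110 → 6
  0010 → 2
  0110 → 6
= 17626


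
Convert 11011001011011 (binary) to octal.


Group into 3-bit groups: 011011001011011
  011 = 3
  011 = 3
  001 = 1
  011 = 3
  011 = 3
= 0o33133


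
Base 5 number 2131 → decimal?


Positional values (base 5):
  1 × 5^0 = 1 × 1 = 1
  3 × 5^1 = 3 × 5 = 15
  1 × 5^2 = 1 × 25 = 25
  2 × 5^3 = 2 × 125 = 250
Sum = 1 + 15 + 25 + 250
= 291


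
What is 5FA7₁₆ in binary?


Each hex digit → 4 binary bits:
  5 = 0101
  F = 1111
  A = 1010
  7 = 0111
Concatenate: 0101 1111 1010 0111
= 0101111110100111


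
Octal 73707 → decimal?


Positional values:
Position 0: 7 × 8^0 = 7
Position 1: 0 × 8^1 = 0
Position 2: 7 × 8^2 = 448
Position 3: 3 × 8^3 = 1536
Position 4: 7 × 8^4 = 28672
Sum = 7 + 0 + 448 + 1536 + 28672
= 30663


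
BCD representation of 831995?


Each digit → 4-bit binary:
  8 → 1000
  3 → 0011
  1 → 0001
  9 → 1001
  9 → 1001
  5 → 0101
= 1000 0011 0001 1001 1001 0101


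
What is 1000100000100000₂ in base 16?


Group into 4-bit nibbles: 1000100000100000
  1000 = 8
  1000 = 8
  0010 = 2
  0000 = 0
= 0x8820


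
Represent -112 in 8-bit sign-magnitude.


Sign bit: 1 (negative)
Magnitude: 112 = 1110000
= 11110000


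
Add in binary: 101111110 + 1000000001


Align and add column by column (LSB to MSB, carry propagating):
  00101111110
+ 01000000001
  -----------
  col 0: 0 + 1 + 0 (carry in) = 1 → bit 1, carry out 0
  col 1: 1 + 0 + 0 (carry in) = 1 → bit 1, carry out 0
  col 2: 1 + 0 + 0 (carry in) = 1 → bit 1, carry out 0
  col 3: 1 + 0 + 0 (carry in) = 1 → bit 1, carry out 0
  col 4: 1 + 0 + 0 (carry in) = 1 → bit 1, carry out 0
  col 5: 1 + 0 + 0 (carry in) = 1 → bit 1, carry out 0
  col 6: 1 + 0 + 0 (carry in) = 1 → bit 1, carry out 0
  col 7: 0 + 0 + 0 (carry in) = 0 → bit 0, carry out 0
  col 8: 1 + 0 + 0 (carry in) = 1 → bit 1, carry out 0
  col 9: 0 + 1 + 0 (carry in) = 1 → bit 1, carry out 0
  col 10: 0 + 0 + 0 (carry in) = 0 → bit 0, carry out 0
Reading bits MSB→LSB: 01101111111
Strip leading zeros: 1101111111
= 1101111111


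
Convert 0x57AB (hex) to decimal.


Positional values:
Position 0: B × 16^0 = 11 × 1 = 11
Position 1: A × 16^1 = 10 × 16 = 160
Position 2: 7 × 16^2 = 7 × 256 = 1792
Position 3: 5 × 16^3 = 5 × 4096 = 20480
Sum = 11 + 160 + 1792 + 20480
= 22443


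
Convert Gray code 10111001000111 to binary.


Gray code: 10111001000111
MSB stays the same: 1
Each subsequent bit = prev_binary XOR current_gray:
  B[1] = 1 XOR 0 = 1
  B[2] = 1 XOR 1 = 0
  B[3] = 0 XOR 1 = 1
  B[4] = 1 XOR 1 = 0
  B[5] = 0 XOR 0 = 0
  B[6] = 0 XOR 0 = 0
  B[7] = 0 XOR 1 = 1
  B[8] = 1 XOR 0 = 1
  B[9] = 1 XOR 0 = 1
  B[10] = 1 XOR 0 = 1
  B[11] = 1 XOR 1 = 0
  B[12] = 0 XOR 1 = 1
  B[13] = 1 XOR 1 = 0
= 11010001111010 (13434 decimal)


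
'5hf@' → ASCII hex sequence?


String: '5hf@'  (4 characters)
Per-character ASCII lookup:
  '5': digits start at 48: '5' = 48 + 5 = 53 → 0x35
  'h': lowercase starts at 97: 'h' = 97 + 7 = 104 → 0x68
  'f': lowercase starts at 97: 'f' = 97 + 5 = 102 → 0x66
  '@': special character: '@' = 64 → 0x40
= 0x35 0x68 0x66 0x40


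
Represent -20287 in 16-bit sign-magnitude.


Sign bit: 1 (negative)
Magnitude: 20287 = 100111100111111
= 1100111100111111


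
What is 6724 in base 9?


Divide by 9 repeatedly:
6724 ÷ 9 = 747 remainder 1
747 ÷ 9 = 83 remainder 0
83 ÷ 9 = 9 remainder 2
9 ÷ 9 = 1 remainder 0
1 ÷ 9 = 0 remainder 1
Reading remainders bottom-up:
= 10201


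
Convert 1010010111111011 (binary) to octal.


Group into 3-bit groups: 001010010111111011
  001 = 1
  010 = 2
  010 = 2
  111 = 7
  111 = 7
  011 = 3
= 0o122773


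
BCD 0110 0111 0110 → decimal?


Each 4-bit group → digit:
  0110 → 6
  0111 → 7
  0110 → 6
= 676


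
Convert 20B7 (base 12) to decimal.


Positional values (base 12):
  7 × 12^0 = 7 × 1 = 7
  B × 12^1 = 11 × 12 = 132
  0 × 12^2 = 0 × 144 = 0
  2 × 12^3 = 2 × 1728 = 3456
Sum = 7 + 132 + 0 + 3456
= 3595


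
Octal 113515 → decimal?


Positional values:
Position 0: 5 × 8^0 = 5
Position 1: 1 × 8^1 = 8
Position 2: 5 × 8^2 = 320
Position 3: 3 × 8^3 = 1536
Position 4: 1 × 8^4 = 4096
Position 5: 1 × 8^5 = 32768
Sum = 5 + 8 + 320 + 1536 + 4096 + 32768
= 38733


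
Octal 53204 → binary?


Each octal digit → 3 binary bits:
  5 = 101
  3 = 011
  2 = 010
  0 = 000
  4 = 100
Concatenate: 101 011 010 000 100
= 101011010000100


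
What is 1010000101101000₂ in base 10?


Positional values:
Bit 3: 1 × 2^3 = 8
Bit 5: 1 × 2^5 = 32
Bit 6: 1 × 2^6 = 64
Bit 8: 1 × 2^8 = 256
Bit 13: 1 × 2^13 = 8192
Bit 15: 1 × 2^15 = 32768
Sum = 8 + 32 + 64 + 256 + 8192 + 32768
= 41320


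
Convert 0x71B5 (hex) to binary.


Each hex digit → 4 binary bits:
  7 = 0111
  1 = 0001
  B = 1011
  5 = 0101
Concatenate: 0111 0001 1011 0101
= 0111000110110101


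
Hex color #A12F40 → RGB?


Hex: #A12F40
R = A1₁₆ = 161
G = 2F₁₆ = 47
B = 40₁₆ = 64
= RGB(161, 47, 64)


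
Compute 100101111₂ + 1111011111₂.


Align and add column by column (LSB to MSB, carry propagating):
  00100101111
+ 01111011111
  -----------
  col 0: 1 + 1 + 0 (carry in) = 2 → bit 0, carry out 1
  col 1: 1 + 1 + 1 (carry in) = 3 → bit 1, carry out 1
  col 2: 1 + 1 + 1 (carry in) = 3 → bit 1, carry out 1
  col 3: 1 + 1 + 1 (carry in) = 3 → bit 1, carry out 1
  col 4: 0 + 1 + 1 (carry in) = 2 → bit 0, carry out 1
  col 5: 1 + 0 + 1 (carry in) = 2 → bit 0, carry out 1
  col 6: 0 + 1 + 1 (carry in) = 2 → bit 0, carry out 1
  col 7: 0 + 1 + 1 (carry in) = 2 → bit 0, carry out 1
  col 8: 1 + 1 + 1 (carry in) = 3 → bit 1, carry out 1
  col 9: 0 + 1 + 1 (carry in) = 2 → bit 0, carry out 1
  col 10: 0 + 0 + 1 (carry in) = 1 → bit 1, carry out 0
Reading bits MSB→LSB: 10100001110
Strip leading zeros: 10100001110
= 10100001110


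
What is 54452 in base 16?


Divide by 16 repeatedly:
54452 ÷ 16 = 3403 remainder 4 (4)
3403 ÷ 16 = 212 remainder 11 (B)
212 ÷ 16 = 13 remainder 4 (4)
13 ÷ 16 = 0 remainder 13 (D)
Reading remainders bottom-up:
= 0xD4B4


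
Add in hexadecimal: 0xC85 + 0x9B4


Align and add column by column (LSB to MSB, each column mod 16 with carry):
  0C85
+ 09B4
  ----
  col 0: 5(5) + 4(4) + 0 (carry in) = 9 → 9(9), carry out 0
  col 1: 8(8) + B(11) + 0 (carry in) = 19 → 3(3), carry out 1
  col 2: C(12) + 9(9) + 1 (carry in) = 22 → 6(6), carry out 1
  col 3: 0(0) + 0(0) + 1 (carry in) = 1 → 1(1), carry out 0
Reading digits MSB→LSB: 1639
Strip leading zeros: 1639
= 0x1639


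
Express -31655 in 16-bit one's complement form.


Original: 0111101110100111
Invert all bits:
  bit 0: 0 → 1
  bit 1: 1 → 0
  bit 2: 1 → 0
  bit 3: 1 → 0
  bit 4: 1 → 0
  bit 5: 0 → 1
  bit 6: 1 → 0
  bit 7: 1 → 0
  bit 8: 1 → 0
  bit 9: 0 → 1
  bit 10: 1 → 0
  bit 11: 0 → 1
  bit 12: 0 → 1
  bit 13: 1 → 0
  bit 14: 1 → 0
  bit 15: 1 → 0
= 1000010001011000


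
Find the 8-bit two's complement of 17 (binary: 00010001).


Original: 00010001
Step 1 - Invert all bits: 11101110
Step 2 - Add 1: 11101110 + 1
= 11101111 (represents -17)


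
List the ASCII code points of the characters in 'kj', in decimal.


String: 'kj'  (2 characters)
Per-character ASCII lookup:
  'k': lowercase starts at 97: 'k' = 97 + 10 = 107
  'j': lowercase starts at 97: 'j' = 97 + 9 = 106
= 107 106


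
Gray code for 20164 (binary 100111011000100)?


Binary: 100111011000100
Gray code: G = B XOR (B >> 1)
B >> 1 = 010011101100010
100111011000100 XOR 010011101100010:
  1 XOR 0 = 1
  0 XOR 1 = 1
  0 XOR 0 = 0
  1 XOR 0 = 1
  1 XOR 1 = 0
  1 XOR 1 = 0
  0 XOR 1 = 1
  1 XOR 0 = 1
  1 XOR 1 = 0
  0 XOR 1 = 1
  0 XOR 0 = 0
  0 XOR 0 = 0
  1 XOR 0 = 1
  0 XOR 1 = 1
  0 XOR 0 = 0
= 110100110100110


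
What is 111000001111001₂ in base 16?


Group into 4-bit nibbles: 0111000001111001
  0111 = 7
  0000 = 0
  0111 = 7
  1001 = 9
= 0x7079


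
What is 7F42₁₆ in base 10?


Positional values:
Position 0: 2 × 16^0 = 2 × 1 = 2
Position 1: 4 × 16^1 = 4 × 16 = 64
Position 2: F × 16^2 = 15 × 256 = 3840
Position 3: 7 × 16^3 = 7 × 4096 = 28672
Sum = 2 + 64 + 3840 + 28672
= 32578


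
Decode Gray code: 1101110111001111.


Gray code: 1101110111001111
MSB stays the same: 1
Each subsequent bit = prev_binary XOR current_gray:
  B[1] = 1 XOR 1 = 0
  B[2] = 0 XOR 0 = 0
  B[3] = 0 XOR 1 = 1
  B[4] = 1 XOR 1 = 0
  B[5] = 0 XOR 1 = 1
  B[6] = 1 XOR 0 = 1
  B[7] = 1 XOR 1 = 0
  B[8] = 0 XOR 1 = 1
  B[9] = 1 XOR 1 = 0
  B[10] = 0 XOR 0 = 0
  B[11] = 0 XOR 0 = 0
  B[12] = 0 XOR 1 = 1
  B[13] = 1 XOR 1 = 0
  B[14] = 0 XOR 1 = 1
  B[15] = 1 XOR 1 = 0
= 1001011010001010 (38538 decimal)


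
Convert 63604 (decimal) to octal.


Divide by 8 repeatedly:
63604 ÷ 8 = 7950 remainder 4
7950 ÷ 8 = 993 remainder 6
993 ÷ 8 = 124 remainder 1
124 ÷ 8 = 15 remainder 4
15 ÷ 8 = 1 remainder 7
1 ÷ 8 = 0 remainder 1
Reading remainders bottom-up:
= 0o174164


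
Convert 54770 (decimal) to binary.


Divide by 2 repeatedly:
54770 ÷ 2 = 27385 remainder 0
27385 ÷ 2 = 13692 remainder 1
13692 ÷ 2 = 6846 remainder 0
6846 ÷ 2 = 3423 remainder 0
3423 ÷ 2 = 1711 remainder 1
1711 ÷ 2 = 855 remainder 1
855 ÷ 2 = 427 remainder 1
427 ÷ 2 = 213 remainder 1
213 ÷ 2 = 106 remainder 1
106 ÷ 2 = 53 remainder 0
53 ÷ 2 = 26 remainder 1
26 ÷ 2 = 13 remainder 0
13 ÷ 2 = 6 remainder 1
6 ÷ 2 = 3 remainder 0
3 ÷ 2 = 1 remainder 1
1 ÷ 2 = 0 remainder 1
Reading remainders bottom-up:
= 1101010111110010


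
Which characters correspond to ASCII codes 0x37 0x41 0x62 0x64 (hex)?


Codes (hex): 0x37 0x41 0x62 0x64
Per-code ASCII lookup:
  0x37 = 55  (range 48-57: digits, 55 - 48 = 7) → '7'
  0x41 = 65  (range 65-90: uppercase, 65 - 65 = 0) → 'A'
  0x62 = 98  (range 97-122: lowercase, 98 - 97 = 1) → 'b'
  0x64 = 100  (range 97-122: lowercase, 100 - 97 = 3) → 'd'
= '7Abd'


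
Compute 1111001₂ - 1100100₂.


Align and subtract column by column (LSB to MSB, borrowing when needed):
  1111001
- 1100100
  -------
  col 0: (1 - 0 borrow-in) - 0 → 1 - 0 = 1, borrow out 0
  col 1: (0 - 0 borrow-in) - 0 → 0 - 0 = 0, borrow out 0
  col 2: (0 - 0 borrow-in) - 1 → borrow from next column: (0+2) - 1 = 1, borrow out 1
  col 3: (1 - 1 borrow-in) - 0 → 0 - 0 = 0, borrow out 0
  col 4: (1 - 0 borrow-in) - 0 → 1 - 0 = 1, borrow out 0
  col 5: (1 - 0 borrow-in) - 1 → 1 - 1 = 0, borrow out 0
  col 6: (1 - 0 borrow-in) - 1 → 1 - 1 = 0, borrow out 0
Reading bits MSB→LSB: 0010101
Strip leading zeros: 10101
= 10101


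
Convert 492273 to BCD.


Each digit → 4-bit binary:
  4 → 0100
  9 → 1001
  2 → 0010
  2 → 0010
  7 → 0111
  3 → 0011
= 0100 1001 0010 0010 0111 0011


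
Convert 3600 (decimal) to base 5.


Divide by 5 repeatedly:
3600 ÷ 5 = 720 remainder 0
720 ÷ 5 = 144 remainder 0
144 ÷ 5 = 28 remainder 4
28 ÷ 5 = 5 remainder 3
5 ÷ 5 = 1 remainder 0
1 ÷ 5 = 0 remainder 1
Reading remainders bottom-up:
= 103400


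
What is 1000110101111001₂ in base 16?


Group into 4-bit nibbles: 1000110101111001
  1000 = 8
  1101 = D
  0111 = 7
  1001 = 9
= 0x8D79


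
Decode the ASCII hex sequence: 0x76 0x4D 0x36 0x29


Codes (hex): 0x76 0x4D 0x36 0x29
Per-code ASCII lookup:
  0x76 = 118  (range 97-122: lowercase, 118 - 97 = 21) → 'v'
  0x4D = 77  (range 65-90: uppercase, 77 - 65 = 12) → 'M'
  0x36 = 54  (range 48-57: digits, 54 - 48 = 6) → '6'
  0x29 = 41  (special character) → ')'
= 'vM6)'


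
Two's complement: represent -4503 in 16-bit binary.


Original: 0001000110010111
Step 1 - Invert all bits: 1110111001101000
Step 2 - Add 1: 1110111001101000 + 1
= 1110111001101001 (represents -4503)


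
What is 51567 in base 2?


Divide by 2 repeatedly:
51567 ÷ 2 = 25783 remainder 1
25783 ÷ 2 = 12891 remainder 1
12891 ÷ 2 = 6445 remainder 1
6445 ÷ 2 = 3222 remainder 1
3222 ÷ 2 = 1611 remainder 0
1611 ÷ 2 = 805 remainder 1
805 ÷ 2 = 402 remainder 1
402 ÷ 2 = 201 remainder 0
201 ÷ 2 = 100 remainder 1
100 ÷ 2 = 50 remainder 0
50 ÷ 2 = 25 remainder 0
25 ÷ 2 = 12 remainder 1
12 ÷ 2 = 6 remainder 0
6 ÷ 2 = 3 remainder 0
3 ÷ 2 = 1 remainder 1
1 ÷ 2 = 0 remainder 1
Reading remainders bottom-up:
= 1100100101101111


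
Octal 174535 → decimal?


Positional values:
Position 0: 5 × 8^0 = 5
Position 1: 3 × 8^1 = 24
Position 2: 5 × 8^2 = 320
Position 3: 4 × 8^3 = 2048
Position 4: 7 × 8^4 = 28672
Position 5: 1 × 8^5 = 32768
Sum = 5 + 24 + 320 + 2048 + 28672 + 32768
= 63837


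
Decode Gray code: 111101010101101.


Gray code: 111101010101101
MSB stays the same: 1
Each subsequent bit = prev_binary XOR current_gray:
  B[1] = 1 XOR 1 = 0
  B[2] = 0 XOR 1 = 1
  B[3] = 1 XOR 1 = 0
  B[4] = 0 XOR 0 = 0
  B[5] = 0 XOR 1 = 1
  B[6] = 1 XOR 0 = 1
  B[7] = 1 XOR 1 = 0
  B[8] = 0 XOR 0 = 0
  B[9] = 0 XOR 1 = 1
  B[10] = 1 XOR 0 = 1
  B[11] = 1 XOR 1 = 0
  B[12] = 0 XOR 1 = 1
  B[13] = 1 XOR 0 = 1
  B[14] = 1 XOR 1 = 0
= 101001100110110 (21302 decimal)


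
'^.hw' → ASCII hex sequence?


String: '^.hw'  (4 characters)
Per-character ASCII lookup:
  '^': special character: '^' = 94 → 0x5E
  '.': special character: '.' = 46 → 0x2E
  'h': lowercase starts at 97: 'h' = 97 + 7 = 104 → 0x68
  'w': lowercase starts at 97: 'w' = 97 + 22 = 119 → 0x77
= 0x5E 0x2E 0x68 0x77


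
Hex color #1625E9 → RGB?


Hex: #1625E9
R = 16₁₆ = 22
G = 25₁₆ = 37
B = E9₁₆ = 233
= RGB(22, 37, 233)


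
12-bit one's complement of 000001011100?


Original: 000001011100
Invert all bits:
  bit 0: 0 → 1
  bit 1: 0 → 1
  bit 2: 0 → 1
  bit 3: 0 → 1
  bit 4: 0 → 1
  bit 5: 1 → 0
  bit 6: 0 → 1
  bit 7: 1 → 0
  bit 8: 1 → 0
  bit 9: 1 → 0
  bit 10: 0 → 1
  bit 11: 0 → 1
= 111110100011


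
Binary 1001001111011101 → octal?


Group into 3-bit groups: 001001001111011101
  001 = 1
  001 = 1
  001 = 1
  111 = 7
  011 = 3
  101 = 5
= 0o111735


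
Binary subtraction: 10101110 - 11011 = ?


Align and subtract column by column (LSB to MSB, borrowing when needed):
  10101110
- 00011011
  --------
  col 0: (0 - 0 borrow-in) - 1 → borrow from next column: (0+2) - 1 = 1, borrow out 1
  col 1: (1 - 1 borrow-in) - 1 → borrow from next column: (0+2) - 1 = 1, borrow out 1
  col 2: (1 - 1 borrow-in) - 0 → 0 - 0 = 0, borrow out 0
  col 3: (1 - 0 borrow-in) - 1 → 1 - 1 = 0, borrow out 0
  col 4: (0 - 0 borrow-in) - 1 → borrow from next column: (0+2) - 1 = 1, borrow out 1
  col 5: (1 - 1 borrow-in) - 0 → 0 - 0 = 0, borrow out 0
  col 6: (0 - 0 borrow-in) - 0 → 0 - 0 = 0, borrow out 0
  col 7: (1 - 0 borrow-in) - 0 → 1 - 0 = 1, borrow out 0
Reading bits MSB→LSB: 10010011
Strip leading zeros: 10010011
= 10010011


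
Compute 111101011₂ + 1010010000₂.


Align and add column by column (LSB to MSB, carry propagating):
  00111101011
+ 01010010000
  -----------
  col 0: 1 + 0 + 0 (carry in) = 1 → bit 1, carry out 0
  col 1: 1 + 0 + 0 (carry in) = 1 → bit 1, carry out 0
  col 2: 0 + 0 + 0 (carry in) = 0 → bit 0, carry out 0
  col 3: 1 + 0 + 0 (carry in) = 1 → bit 1, carry out 0
  col 4: 0 + 1 + 0 (carry in) = 1 → bit 1, carry out 0
  col 5: 1 + 0 + 0 (carry in) = 1 → bit 1, carry out 0
  col 6: 1 + 0 + 0 (carry in) = 1 → bit 1, carry out 0
  col 7: 1 + 1 + 0 (carry in) = 2 → bit 0, carry out 1
  col 8: 1 + 0 + 1 (carry in) = 2 → bit 0, carry out 1
  col 9: 0 + 1 + 1 (carry in) = 2 → bit 0, carry out 1
  col 10: 0 + 0 + 1 (carry in) = 1 → bit 1, carry out 0
Reading bits MSB→LSB: 10001111011
Strip leading zeros: 10001111011
= 10001111011


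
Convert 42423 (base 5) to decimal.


Positional values (base 5):
  3 × 5^0 = 3 × 1 = 3
  2 × 5^1 = 2 × 5 = 10
  4 × 5^2 = 4 × 25 = 100
  2 × 5^3 = 2 × 125 = 250
  4 × 5^4 = 4 × 625 = 2500
Sum = 3 + 10 + 100 + 250 + 2500
= 2863


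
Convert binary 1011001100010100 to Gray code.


Binary: 1011001100010100
Gray code: G = B XOR (B >> 1)
B >> 1 = 0101100110001010
1011001100010100 XOR 0101100110001010:
  1 XOR 0 = 1
  0 XOR 1 = 1
  1 XOR 0 = 1
  1 XOR 1 = 0
  0 XOR 1 = 1
  0 XOR 0 = 0
  1 XOR 0 = 1
  1 XOR 1 = 0
  0 XOR 1 = 1
  0 XOR 0 = 0
  0 XOR 0 = 0
  1 XOR 0 = 1
  0 XOR 1 = 1
  1 XOR 0 = 1
  0 XOR 1 = 1
  0 XOR 0 = 0
= 1110101010011110


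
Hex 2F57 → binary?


Each hex digit → 4 binary bits:
  2 = 0010
  F = 1111
  5 = 0101
  7 = 0111
Concatenate: 0010 1111 0101 0111
= 0010111101010111


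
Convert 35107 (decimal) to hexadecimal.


Divide by 16 repeatedly:
35107 ÷ 16 = 2194 remainder 3 (3)
2194 ÷ 16 = 137 remainder 2 (2)
137 ÷ 16 = 8 remainder 9 (9)
8 ÷ 16 = 0 remainder 8 (8)
Reading remainders bottom-up:
= 0x8923


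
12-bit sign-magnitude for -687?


Sign bit: 1 (negative)
Magnitude: 687 = 01010101111
= 101010101111


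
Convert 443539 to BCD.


Each digit → 4-bit binary:
  4 → 0100
  4 → 0100
  3 → 0011
  5 → 0101
  3 → 0011
  9 → 1001
= 0100 0100 0011 0101 0011 1001


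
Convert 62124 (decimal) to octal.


Divide by 8 repeatedly:
62124 ÷ 8 = 7765 remainder 4
7765 ÷ 8 = 970 remainder 5
970 ÷ 8 = 121 remainder 2
121 ÷ 8 = 15 remainder 1
15 ÷ 8 = 1 remainder 7
1 ÷ 8 = 0 remainder 1
Reading remainders bottom-up:
= 0o171254


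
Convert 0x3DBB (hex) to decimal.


Positional values:
Position 0: B × 16^0 = 11 × 1 = 11
Position 1: B × 16^1 = 11 × 16 = 176
Position 2: D × 16^2 = 13 × 256 = 3328
Position 3: 3 × 16^3 = 3 × 4096 = 12288
Sum = 11 + 176 + 3328 + 12288
= 15803


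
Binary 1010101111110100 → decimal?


Positional values:
Bit 2: 1 × 2^2 = 4
Bit 4: 1 × 2^4 = 16
Bit 5: 1 × 2^5 = 32
Bit 6: 1 × 2^6 = 64
Bit 7: 1 × 2^7 = 128
Bit 8: 1 × 2^8 = 256
Bit 9: 1 × 2^9 = 512
Bit 11: 1 × 2^11 = 2048
Bit 13: 1 × 2^13 = 8192
Bit 15: 1 × 2^15 = 32768
Sum = 4 + 16 + 32 + 64 + 128 + 256 + 512 + 2048 + 8192 + 32768
= 44020


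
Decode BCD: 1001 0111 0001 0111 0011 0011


Each 4-bit group → digit:
  1001 → 9
  0111 → 7
  0001 → 1
  0111 → 7
  0011 → 3
  0011 → 3
= 971733


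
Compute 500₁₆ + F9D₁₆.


Align and add column by column (LSB to MSB, each column mod 16 with carry):
  0500
+ 0F9D
  ----
  col 0: 0(0) + D(13) + 0 (carry in) = 13 → D(13), carry out 0
  col 1: 0(0) + 9(9) + 0 (carry in) = 9 → 9(9), carry out 0
  col 2: 5(5) + F(15) + 0 (carry in) = 20 → 4(4), carry out 1
  col 3: 0(0) + 0(0) + 1 (carry in) = 1 → 1(1), carry out 0
Reading digits MSB→LSB: 149D
Strip leading zeros: 149D
= 0x149D


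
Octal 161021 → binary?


Each octal digit → 3 binary bits:
  1 = 001
  6 = 110
  1 = 001
  0 = 000
  2 = 010
  1 = 001
Concatenate: 001 110 001 000 010 001
= 001110001000010001


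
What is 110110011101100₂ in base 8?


Group into 3-bit groups: 110110011101100
  110 = 6
  110 = 6
  011 = 3
  101 = 5
  100 = 4
= 0o66354


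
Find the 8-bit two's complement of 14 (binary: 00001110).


Original: 00001110
Step 1 - Invert all bits: 11110001
Step 2 - Add 1: 11110001 + 1
= 11110010 (represents -14)


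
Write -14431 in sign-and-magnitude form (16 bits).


Sign bit: 1 (negative)
Magnitude: 14431 = 011100001011111
= 1011100001011111


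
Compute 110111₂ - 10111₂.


Align and subtract column by column (LSB to MSB, borrowing when needed):
  110111
- 010111
  ------
  col 0: (1 - 0 borrow-in) - 1 → 1 - 1 = 0, borrow out 0
  col 1: (1 - 0 borrow-in) - 1 → 1 - 1 = 0, borrow out 0
  col 2: (1 - 0 borrow-in) - 1 → 1 - 1 = 0, borrow out 0
  col 3: (0 - 0 borrow-in) - 0 → 0 - 0 = 0, borrow out 0
  col 4: (1 - 0 borrow-in) - 1 → 1 - 1 = 0, borrow out 0
  col 5: (1 - 0 borrow-in) - 0 → 1 - 0 = 1, borrow out 0
Reading bits MSB→LSB: 100000
Strip leading zeros: 100000
= 100000


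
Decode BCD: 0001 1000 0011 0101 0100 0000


Each 4-bit group → digit:
  0001 → 1
  1000 → 8
  0011 → 3
  0101 → 5
  0100 → 4
  0000 → 0
= 183540


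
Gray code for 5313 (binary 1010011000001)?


Binary: 1010011000001
Gray code: G = B XOR (B >> 1)
B >> 1 = 0101001100000
1010011000001 XOR 0101001100000:
  1 XOR 0 = 1
  0 XOR 1 = 1
  1 XOR 0 = 1
  0 XOR 1 = 1
  0 XOR 0 = 0
  1 XOR 0 = 1
  1 XOR 1 = 0
  0 XOR 1 = 1
  0 XOR 0 = 0
  0 XOR 0 = 0
  0 XOR 0 = 0
  0 XOR 0 = 0
  1 XOR 0 = 1
= 1111010100001


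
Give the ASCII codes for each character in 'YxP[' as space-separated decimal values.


String: 'YxP['  (4 characters)
Per-character ASCII lookup:
  'Y': uppercase starts at 65: 'Y' = 65 + 24 = 89
  'x': lowercase starts at 97: 'x' = 97 + 23 = 120
  'P': uppercase starts at 65: 'P' = 65 + 15 = 80
  '[': special character: '[' = 91
= 89 120 80 91


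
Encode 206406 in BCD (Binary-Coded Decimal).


Each digit → 4-bit binary:
  2 → 0010
  0 → 0000
  6 → 0110
  4 → 0100
  0 → 0000
  6 → 0110
= 0010 0000 0110 0100 0000 0110


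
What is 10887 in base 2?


Divide by 2 repeatedly:
10887 ÷ 2 = 5443 remainder 1
5443 ÷ 2 = 2721 remainder 1
2721 ÷ 2 = 1360 remainder 1
1360 ÷ 2 = 680 remainder 0
680 ÷ 2 = 340 remainder 0
340 ÷ 2 = 170 remainder 0
170 ÷ 2 = 85 remainder 0
85 ÷ 2 = 42 remainder 1
42 ÷ 2 = 21 remainder 0
21 ÷ 2 = 10 remainder 1
10 ÷ 2 = 5 remainder 0
5 ÷ 2 = 2 remainder 1
2 ÷ 2 = 1 remainder 0
1 ÷ 2 = 0 remainder 1
Reading remainders bottom-up:
= 10101010000111


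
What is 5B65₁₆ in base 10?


Positional values:
Position 0: 5 × 16^0 = 5 × 1 = 5
Position 1: 6 × 16^1 = 6 × 16 = 96
Position 2: B × 16^2 = 11 × 256 = 2816
Position 3: 5 × 16^3 = 5 × 4096 = 20480
Sum = 5 + 96 + 2816 + 20480
= 23397


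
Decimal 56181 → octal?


Divide by 8 repeatedly:
56181 ÷ 8 = 7022 remainder 5
7022 ÷ 8 = 877 remainder 6
877 ÷ 8 = 109 remainder 5
109 ÷ 8 = 13 remainder 5
13 ÷ 8 = 1 remainder 5
1 ÷ 8 = 0 remainder 1
Reading remainders bottom-up:
= 0o155565


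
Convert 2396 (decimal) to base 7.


Divide by 7 repeatedly:
2396 ÷ 7 = 342 remainder 2
342 ÷ 7 = 48 remainder 6
48 ÷ 7 = 6 remainder 6
6 ÷ 7 = 0 remainder 6
Reading remainders bottom-up:
= 6662


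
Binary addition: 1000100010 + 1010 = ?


Align and add column by column (LSB to MSB, carry propagating):
  01000100010
+ 00000001010
  -----------
  col 0: 0 + 0 + 0 (carry in) = 0 → bit 0, carry out 0
  col 1: 1 + 1 + 0 (carry in) = 2 → bit 0, carry out 1
  col 2: 0 + 0 + 1 (carry in) = 1 → bit 1, carry out 0
  col 3: 0 + 1 + 0 (carry in) = 1 → bit 1, carry out 0
  col 4: 0 + 0 + 0 (carry in) = 0 → bit 0, carry out 0
  col 5: 1 + 0 + 0 (carry in) = 1 → bit 1, carry out 0
  col 6: 0 + 0 + 0 (carry in) = 0 → bit 0, carry out 0
  col 7: 0 + 0 + 0 (carry in) = 0 → bit 0, carry out 0
  col 8: 0 + 0 + 0 (carry in) = 0 → bit 0, carry out 0
  col 9: 1 + 0 + 0 (carry in) = 1 → bit 1, carry out 0
  col 10: 0 + 0 + 0 (carry in) = 0 → bit 0, carry out 0
Reading bits MSB→LSB: 01000101100
Strip leading zeros: 1000101100
= 1000101100


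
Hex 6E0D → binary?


Each hex digit → 4 binary bits:
  6 = 0110
  E = 1110
  0 = 0000
  D = 1101
Concatenate: 0110 1110 0000 1101
= 0110111000001101


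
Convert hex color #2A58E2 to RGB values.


Hex: #2A58E2
R = 2A₁₆ = 42
G = 58₁₆ = 88
B = E2₁₆ = 226
= RGB(42, 88, 226)


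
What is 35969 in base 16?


Divide by 16 repeatedly:
35969 ÷ 16 = 2248 remainder 1 (1)
2248 ÷ 16 = 140 remainder 8 (8)
140 ÷ 16 = 8 remainder 12 (C)
8 ÷ 16 = 0 remainder 8 (8)
Reading remainders bottom-up:
= 0x8C81


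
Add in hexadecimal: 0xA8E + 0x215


Align and add column by column (LSB to MSB, each column mod 16 with carry):
  0A8E
+ 0215
  ----
  col 0: E(14) + 5(5) + 0 (carry in) = 19 → 3(3), carry out 1
  col 1: 8(8) + 1(1) + 1 (carry in) = 10 → A(10), carry out 0
  col 2: A(10) + 2(2) + 0 (carry in) = 12 → C(12), carry out 0
  col 3: 0(0) + 0(0) + 0 (carry in) = 0 → 0(0), carry out 0
Reading digits MSB→LSB: 0CA3
Strip leading zeros: CA3
= 0xCA3


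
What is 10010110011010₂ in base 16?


Group into 4-bit nibbles: 0010010110011010
  0010 = 2
  0101 = 5
  1001 = 9
  1010 = A
= 0x259A


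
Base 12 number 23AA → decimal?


Positional values (base 12):
  A × 12^0 = 10 × 1 = 10
  A × 12^1 = 10 × 12 = 120
  3 × 12^2 = 3 × 144 = 432
  2 × 12^3 = 2 × 1728 = 3456
Sum = 10 + 120 + 432 + 3456
= 4018


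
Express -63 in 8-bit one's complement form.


Original: 00111111
Invert all bits:
  bit 0: 0 → 1
  bit 1: 0 → 1
  bit 2: 1 → 0
  bit 3: 1 → 0
  bit 4: 1 → 0
  bit 5: 1 → 0
  bit 6: 1 → 0
  bit 7: 1 → 0
= 11000000


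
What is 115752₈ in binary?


Each octal digit → 3 binary bits:
  1 = 001
  1 = 001
  5 = 101
  7 = 111
  5 = 101
  2 = 010
Concatenate: 001 001 101 111 101 010
= 001001101111101010


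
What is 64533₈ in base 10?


Positional values:
Position 0: 3 × 8^0 = 3
Position 1: 3 × 8^1 = 24
Position 2: 5 × 8^2 = 320
Position 3: 4 × 8^3 = 2048
Position 4: 6 × 8^4 = 24576
Sum = 3 + 24 + 320 + 2048 + 24576
= 26971


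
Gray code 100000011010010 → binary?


Gray code: 100000011010010
MSB stays the same: 1
Each subsequent bit = prev_binary XOR current_gray:
  B[1] = 1 XOR 0 = 1
  B[2] = 1 XOR 0 = 1
  B[3] = 1 XOR 0 = 1
  B[4] = 1 XOR 0 = 1
  B[5] = 1 XOR 0 = 1
  B[6] = 1 XOR 0 = 1
  B[7] = 1 XOR 1 = 0
  B[8] = 0 XOR 1 = 1
  B[9] = 1 XOR 0 = 1
  B[10] = 1 XOR 1 = 0
  B[11] = 0 XOR 0 = 0
  B[12] = 0 XOR 0 = 0
  B[13] = 0 XOR 1 = 1
  B[14] = 1 XOR 0 = 1
= 111111101100011 (32611 decimal)


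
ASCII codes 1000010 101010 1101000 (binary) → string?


Codes (binary): 1000010 101010 1101000
Per-code ASCII lookup:
  1000010 = 66  (range 65-90: uppercase, 66 - 65 = 1) → 'B'
  101010 = 42  (special character) → '*'
  1101000 = 104  (range 97-122: lowercase, 104 - 97 = 7) → 'h'
= 'B*h'


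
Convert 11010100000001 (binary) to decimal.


Positional values:
Bit 0: 1 × 2^0 = 1
Bit 8: 1 × 2^8 = 256
Bit 10: 1 × 2^10 = 1024
Bit 12: 1 × 2^12 = 4096
Bit 13: 1 × 2^13 = 8192
Sum = 1 + 256 + 1024 + 4096 + 8192
= 13569


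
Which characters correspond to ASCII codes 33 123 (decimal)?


Codes (decimal): 33 123
Per-code ASCII lookup:
  33  (special character) → '!'
  123  (special character) → '{'
= '!{'


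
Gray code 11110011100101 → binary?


Gray code: 11110011100101
MSB stays the same: 1
Each subsequent bit = prev_binary XOR current_gray:
  B[1] = 1 XOR 1 = 0
  B[2] = 0 XOR 1 = 1
  B[3] = 1 XOR 1 = 0
  B[4] = 0 XOR 0 = 0
  B[5] = 0 XOR 0 = 0
  B[6] = 0 XOR 1 = 1
  B[7] = 1 XOR 1 = 0
  B[8] = 0 XOR 1 = 1
  B[9] = 1 XOR 0 = 1
  B[10] = 1 XOR 0 = 1
  B[11] = 1 XOR 1 = 0
  B[12] = 0 XOR 0 = 0
  B[13] = 0 XOR 1 = 1
= 10100010111001 (10425 decimal)


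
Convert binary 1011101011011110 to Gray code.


Binary: 1011101011011110
Gray code: G = B XOR (B >> 1)
B >> 1 = 0101110101101111
1011101011011110 XOR 0101110101101111:
  1 XOR 0 = 1
  0 XOR 1 = 1
  1 XOR 0 = 1
  1 XOR 1 = 0
  1 XOR 1 = 0
  0 XOR 1 = 1
  1 XOR 0 = 1
  0 XOR 1 = 1
  1 XOR 0 = 1
  1 XOR 1 = 0
  0 XOR 1 = 1
  1 XOR 0 = 1
  1 XOR 1 = 0
  1 XOR 1 = 0
  1 XOR 1 = 0
  0 XOR 1 = 1
= 1110011110110001


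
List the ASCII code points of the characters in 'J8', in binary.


String: 'J8'  (2 characters)
Per-character ASCII lookup:
  'J': uppercase starts at 65: 'J' = 65 + 9 = 74 → 1001010
  '8': digits start at 48: '8' = 48 + 8 = 56 → 111000
= 1001010 111000


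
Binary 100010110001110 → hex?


Group into 4-bit nibbles: 0100010110001110
  0100 = 4
  0101 = 5
  1000 = 8
  1110 = E
= 0x458E


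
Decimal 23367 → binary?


Divide by 2 repeatedly:
23367 ÷ 2 = 11683 remainder 1
11683 ÷ 2 = 5841 remainder 1
5841 ÷ 2 = 2920 remainder 1
2920 ÷ 2 = 1460 remainder 0
1460 ÷ 2 = 730 remainder 0
730 ÷ 2 = 365 remainder 0
365 ÷ 2 = 182 remainder 1
182 ÷ 2 = 91 remainder 0
91 ÷ 2 = 45 remainder 1
45 ÷ 2 = 22 remainder 1
22 ÷ 2 = 11 remainder 0
11 ÷ 2 = 5 remainder 1
5 ÷ 2 = 2 remainder 1
2 ÷ 2 = 1 remainder 0
1 ÷ 2 = 0 remainder 1
Reading remainders bottom-up:
= 101101101000111


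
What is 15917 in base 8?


Divide by 8 repeatedly:
15917 ÷ 8 = 1989 remainder 5
1989 ÷ 8 = 248 remainder 5
248 ÷ 8 = 31 remainder 0
31 ÷ 8 = 3 remainder 7
3 ÷ 8 = 0 remainder 3
Reading remainders bottom-up:
= 0o37055


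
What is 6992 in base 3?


Divide by 3 repeatedly:
6992 ÷ 3 = 2330 remainder 2
2330 ÷ 3 = 776 remainder 2
776 ÷ 3 = 258 remainder 2
258 ÷ 3 = 86 remainder 0
86 ÷ 3 = 28 remainder 2
28 ÷ 3 = 9 remainder 1
9 ÷ 3 = 3 remainder 0
3 ÷ 3 = 1 remainder 0
1 ÷ 3 = 0 remainder 1
Reading remainders bottom-up:
= 100120222


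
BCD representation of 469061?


Each digit → 4-bit binary:
  4 → 0100
  6 → 0110
  9 → 1001
  0 → 0000
  6 → 0110
  1 → 0001
= 0100 0110 1001 0000 0110 0001


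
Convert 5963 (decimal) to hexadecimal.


Divide by 16 repeatedly:
5963 ÷ 16 = 372 remainder 11 (B)
372 ÷ 16 = 23 remainder 4 (4)
23 ÷ 16 = 1 remainder 7 (7)
1 ÷ 16 = 0 remainder 1 (1)
Reading remainders bottom-up:
= 0x174B


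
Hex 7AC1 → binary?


Each hex digit → 4 binary bits:
  7 = 0111
  A = 1010
  C = 1100
  1 = 0001
Concatenate: 0111 1010 1100 0001
= 0111101011000001
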